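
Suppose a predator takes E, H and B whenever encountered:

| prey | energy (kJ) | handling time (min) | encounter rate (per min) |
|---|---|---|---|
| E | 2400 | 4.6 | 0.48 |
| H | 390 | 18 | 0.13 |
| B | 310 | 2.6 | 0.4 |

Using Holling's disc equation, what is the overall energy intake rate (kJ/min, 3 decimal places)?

201.381 kJ/min

Energy encountered per unit search time: 0.48×2400 + 0.13×390 + 0.4×310 = 1327 kJ/min.
Handling time per unit search time: 0.48×4.6 + 0.13×18 + 0.4×2.6 = 5.588.
Rate = 1327/(1 + 5.588) = 201.4 kJ/min.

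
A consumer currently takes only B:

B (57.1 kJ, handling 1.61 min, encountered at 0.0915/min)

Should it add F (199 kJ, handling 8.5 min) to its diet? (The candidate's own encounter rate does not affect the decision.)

Current rate: (0.0915×57.1)/(1 + 0.0915×1.61) = 4.554 kJ/min.
Profitability of F: 199/8.5 = 23.41 kJ/min.
Since 23.41 > R, including F increases the long-run rate.

Yes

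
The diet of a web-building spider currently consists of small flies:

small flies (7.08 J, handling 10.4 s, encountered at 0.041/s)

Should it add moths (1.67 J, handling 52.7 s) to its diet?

No

Intake rate on the current diet: R = (0.041×7.08) / (1 + 0.041×10.4) = 0.2903/1.426 = 0.2035 J/s.
Profitability of moths: 1.67/52.7 = 0.03169 J/s.
0.03169 < 0.2035, so adding moths would lower the average — exclude it.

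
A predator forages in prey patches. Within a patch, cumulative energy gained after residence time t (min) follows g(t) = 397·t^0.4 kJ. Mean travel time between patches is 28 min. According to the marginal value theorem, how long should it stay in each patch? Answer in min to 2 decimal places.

Maximise g(t)/(T+t): set derivative to zero → g'(t)(T+t) = g(t).
g'(t) = 0.4·397·t^-0.6. Setting 0.4·397·t^-0.6 = 397·t^0.4/(28+t) gives 0.4(28+t) = t, so 0.60·t = 0.4×28.
t* = 0.4×28/0.60 = 18.67 min.

18.67 min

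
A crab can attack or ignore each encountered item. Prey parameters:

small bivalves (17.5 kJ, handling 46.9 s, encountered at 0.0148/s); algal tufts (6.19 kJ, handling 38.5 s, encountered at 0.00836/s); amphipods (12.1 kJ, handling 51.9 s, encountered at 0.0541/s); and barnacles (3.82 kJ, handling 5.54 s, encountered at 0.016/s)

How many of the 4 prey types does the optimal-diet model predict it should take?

Rank by E/h (kJ/s): barnacles 0.69, small bivalves 0.373, amphipods 0.233, algal tufts 0.161. Include each in turn until the next type's E/h falls below the running intake rate.
Rate on top 1: 0.05614. small bivalves: 0.373 > 0.05614 → include.
Rate on top 2: 0.1796. amphipods: 0.233 > 0.1796 → include.
Rate on top 3: 0.2123. algal tufts: 0.161 < 0.2123 → exclude; stop.
Optimal diet: barnacles, small bivalves, amphipods — 3 of 4 types.

3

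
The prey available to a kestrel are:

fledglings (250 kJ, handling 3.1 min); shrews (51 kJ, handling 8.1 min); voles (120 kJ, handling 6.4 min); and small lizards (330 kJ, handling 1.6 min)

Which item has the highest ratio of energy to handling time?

small lizards

Profitability E/h (kJ/min): fledglings = 250/3.1 = 80.6, shrews = 51/8.1 = 6.3, voles = 120/6.4 = 18.8, small lizards = 330/1.6 = 206.
Ranked: small lizards > fledglings > voles > shrews.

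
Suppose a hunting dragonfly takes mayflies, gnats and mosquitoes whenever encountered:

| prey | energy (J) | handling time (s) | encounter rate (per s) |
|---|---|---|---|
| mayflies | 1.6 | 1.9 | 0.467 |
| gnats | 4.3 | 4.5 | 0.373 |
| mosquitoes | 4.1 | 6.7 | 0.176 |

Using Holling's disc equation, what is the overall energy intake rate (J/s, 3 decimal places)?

Energy encountered per unit search time: 0.467×1.6 + 0.373×4.3 + 0.176×4.1 = 3.073 J/s.
Handling time per unit search time: 0.467×1.9 + 0.373×4.5 + 0.176×6.7 = 3.745.
Rate = 3.073/(1 + 3.745) = 0.6476 J/s.

0.648 J/s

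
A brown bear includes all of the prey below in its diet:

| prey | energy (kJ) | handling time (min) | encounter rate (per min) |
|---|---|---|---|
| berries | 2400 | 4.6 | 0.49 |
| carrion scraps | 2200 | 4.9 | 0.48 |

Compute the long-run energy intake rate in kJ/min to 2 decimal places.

R = Σλ_iE_i / (1 + Σλ_ih_i)
Numerator: 0.49×2400 + 0.48×2200 = 2232
Denominator: 1 + 0.49×4.6 + 0.48×4.9 = 5.606
R = 2232/5.606 = 398.1 kJ/min

398.14 kJ/min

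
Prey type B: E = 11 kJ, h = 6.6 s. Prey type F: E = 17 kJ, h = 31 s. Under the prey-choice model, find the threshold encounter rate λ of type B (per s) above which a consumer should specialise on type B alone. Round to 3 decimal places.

The zero-one rule: include type F iff E₂/h₂ > λE₁/(1+λh₁). Equality gives the switch point.
λE₁h₂ = E₂ + λE₂h₁ ⇒ λ = E₂/(E₁h₂ − E₂h₁) = 17/(341 − 112.2) = 0.0743 per s.

0.074 per s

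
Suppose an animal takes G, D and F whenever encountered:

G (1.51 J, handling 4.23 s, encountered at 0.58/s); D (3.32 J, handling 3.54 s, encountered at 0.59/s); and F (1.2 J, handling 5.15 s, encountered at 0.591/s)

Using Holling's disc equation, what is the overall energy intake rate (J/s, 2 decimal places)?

0.41 J/s

R = Σλ_iE_i / (1 + Σλ_ih_i)
Numerator: 0.58×1.51 + 0.59×3.32 + 0.591×1.2 = 3.544
Denominator: 1 + 0.58×4.23 + 0.59×3.54 + 0.591×5.15 = 8.586
R = 3.544/8.586 = 0.4128 J/s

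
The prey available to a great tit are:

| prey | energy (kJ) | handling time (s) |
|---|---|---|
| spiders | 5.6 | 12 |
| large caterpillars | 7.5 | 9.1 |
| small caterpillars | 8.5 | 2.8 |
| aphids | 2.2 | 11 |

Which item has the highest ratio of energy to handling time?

Profitability E/h (kJ/s): spiders = 5.6/12 = 0.467, large caterpillars = 7.5/9.1 = 0.824, small caterpillars = 8.5/2.8 = 3.04, aphids = 2.2/11 = 0.2.
Ranked: small caterpillars > large caterpillars > spiders > aphids.

small caterpillars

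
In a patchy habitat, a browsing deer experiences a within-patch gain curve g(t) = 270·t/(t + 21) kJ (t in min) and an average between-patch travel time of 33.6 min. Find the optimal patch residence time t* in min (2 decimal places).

Maximise g(t)/(T+t): set derivative to zero → g'(t)(T+t) = g(t).
g'(t) = 270·21/(t + 21)². Setting 270·21/(t+21)² = 270t/[(t+21)(33.6+t)] gives 21(33.6+t) = t(t+21), so t² = 21×33.6 = 705.6.
t* = √705.6 = 26.56 min.

26.56 min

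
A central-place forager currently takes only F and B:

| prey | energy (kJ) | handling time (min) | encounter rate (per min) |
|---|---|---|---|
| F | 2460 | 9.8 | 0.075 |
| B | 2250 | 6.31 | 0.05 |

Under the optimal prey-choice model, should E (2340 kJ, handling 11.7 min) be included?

Current rate: (0.075×2460 + 0.05×2250)/(1 + 0.075×9.8 + 0.05×6.31) = 144.8 kJ/min.
E: E/h = 2340/11.7 = 200 kJ/min.
200 > 144.8, so adding E raises the average — include it.

Yes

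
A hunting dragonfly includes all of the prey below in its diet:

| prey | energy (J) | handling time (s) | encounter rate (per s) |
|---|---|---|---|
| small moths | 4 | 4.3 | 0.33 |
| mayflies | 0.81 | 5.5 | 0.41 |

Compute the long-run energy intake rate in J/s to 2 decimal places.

Energy encountered per unit search time: 0.33×4 + 0.41×0.81 = 1.652 J/s.
Handling time per unit search time: 0.33×4.3 + 0.41×5.5 = 3.674.
Rate = 1.652/(1 + 3.674) = 0.3535 J/s.

0.35 J/s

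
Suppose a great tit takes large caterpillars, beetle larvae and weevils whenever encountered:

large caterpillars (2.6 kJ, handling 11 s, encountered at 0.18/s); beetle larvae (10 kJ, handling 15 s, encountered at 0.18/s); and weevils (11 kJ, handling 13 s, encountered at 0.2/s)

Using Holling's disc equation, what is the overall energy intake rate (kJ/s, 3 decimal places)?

0.540 kJ/s

Energy encountered per unit search time: 0.18×2.6 + 0.18×10 + 0.2×11 = 4.468 kJ/s.
Handling time per unit search time: 0.18×11 + 0.18×15 + 0.2×13 = 7.28.
Rate = 4.468/(1 + 7.28) = 0.5396 kJ/s.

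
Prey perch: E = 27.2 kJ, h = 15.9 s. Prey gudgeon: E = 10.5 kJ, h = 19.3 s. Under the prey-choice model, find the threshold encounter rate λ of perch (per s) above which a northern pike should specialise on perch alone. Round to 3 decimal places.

0.029 per s

The zero-one rule: include gudgeon iff E₂/h₂ > λE₁/(1+λh₁). Equality gives the switch point.
λE₁h₂ = E₂ + λE₂h₁ ⇒ λ = E₂/(E₁h₂ − E₂h₁) = 10.5/(525 − 167) = 0.02933 per s.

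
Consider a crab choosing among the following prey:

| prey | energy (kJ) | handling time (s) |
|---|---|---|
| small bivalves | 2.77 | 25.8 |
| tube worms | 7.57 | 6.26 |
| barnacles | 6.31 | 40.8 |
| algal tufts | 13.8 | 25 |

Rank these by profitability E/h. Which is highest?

tube worms

Profitability E/h (kJ/s): small bivalves = 2.77/25.8 = 0.107, tube worms = 7.57/6.26 = 1.21, barnacles = 6.31/40.8 = 0.155, algal tufts = 13.8/25 = 0.552.
Ranked: tube worms > algal tufts > barnacles > small bivalves.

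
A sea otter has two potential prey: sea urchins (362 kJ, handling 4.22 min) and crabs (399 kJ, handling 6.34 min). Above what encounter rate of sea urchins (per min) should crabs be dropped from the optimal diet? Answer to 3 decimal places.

0.653 per min

The zero-one rule: include crabs iff E₂/h₂ > λE₁/(1+λh₁). Equality gives the switch point.
λE₁h₂ = E₂ + λE₂h₁ ⇒ λ = E₂/(E₁h₂ − E₂h₁) = 399/(2295 − 1684) = 0.6527 per min.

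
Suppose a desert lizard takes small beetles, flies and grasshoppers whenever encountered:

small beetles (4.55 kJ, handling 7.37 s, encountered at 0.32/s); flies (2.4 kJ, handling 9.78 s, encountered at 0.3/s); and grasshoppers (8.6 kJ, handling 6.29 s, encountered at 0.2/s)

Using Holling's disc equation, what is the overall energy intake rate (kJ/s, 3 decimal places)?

R = (0.32×4.55 + 0.3×2.4 + 0.2×8.6) / (1 + 0.32×7.37 + 0.3×9.78 + 0.2×6.29) = 3.896/7.55 = 0.516 kJ/s.

0.516 kJ/s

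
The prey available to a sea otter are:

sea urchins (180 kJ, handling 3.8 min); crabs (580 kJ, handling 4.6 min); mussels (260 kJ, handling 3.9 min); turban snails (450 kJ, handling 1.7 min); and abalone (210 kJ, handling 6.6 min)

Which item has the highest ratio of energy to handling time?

turban snails

Profitability E/h (kJ/min): sea urchins = 180/3.8 = 47.4, crabs = 580/4.6 = 126, mussels = 260/3.9 = 66.7, turban snails = 450/1.7 = 265, abalone = 210/6.6 = 31.8.
Ranked: turban snails > crabs > mussels > sea urchins > abalone.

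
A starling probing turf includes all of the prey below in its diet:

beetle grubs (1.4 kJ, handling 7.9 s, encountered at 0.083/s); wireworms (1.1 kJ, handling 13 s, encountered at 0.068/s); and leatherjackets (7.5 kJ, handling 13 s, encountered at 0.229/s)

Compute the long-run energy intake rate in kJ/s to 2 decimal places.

0.35 kJ/s

Energy encountered per unit search time: 0.083×1.4 + 0.068×1.1 + 0.229×7.5 = 1.909 kJ/s.
Handling time per unit search time: 0.083×7.9 + 0.068×13 + 0.229×13 = 4.517.
Rate = 1.909/(1 + 4.517) = 0.3459 kJ/s.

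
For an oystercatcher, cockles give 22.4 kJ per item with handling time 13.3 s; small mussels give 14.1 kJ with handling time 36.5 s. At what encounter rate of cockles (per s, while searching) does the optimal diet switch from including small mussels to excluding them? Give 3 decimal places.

0.022 per s

Drop small mussels once their profitability E₂/h₂ falls below the rate achievable on cockles alone: E₂/h₂ = λE₁/(1 + λh₁).
Solve for λ: λE₁h₂ = E₂(1 + λh₁) → λ(E₁h₂ − E₂h₁) = E₂ → λ = E₂/(E₁h₂ − E₂h₁).
λ = 14.1/(22.4×36.5 − 14.1×13.3) = 14.1/630.1 = 0.02238 per s.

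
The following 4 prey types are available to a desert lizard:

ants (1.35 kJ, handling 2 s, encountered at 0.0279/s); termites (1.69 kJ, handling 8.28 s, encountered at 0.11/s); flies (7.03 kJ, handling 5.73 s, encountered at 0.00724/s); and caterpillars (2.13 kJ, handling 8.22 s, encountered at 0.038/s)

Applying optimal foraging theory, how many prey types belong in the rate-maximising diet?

4

Rank by E/h (kJ/s): flies 1.23, ants 0.675, caterpillars 0.259, termites 0.204. Include each in turn until the next type's E/h falls below the running intake rate.
Rate on top 1: 0.04887. ants: 0.675 > 0.04887 → include.
Rate on top 2: 0.08071. caterpillars: 0.259 > 0.08071 → include.
Rate on top 3: 0.1202. termites: 0.204 > 0.1202 → include.
Optimal diet: flies, ants, caterpillars, termites — 4 of 4 types.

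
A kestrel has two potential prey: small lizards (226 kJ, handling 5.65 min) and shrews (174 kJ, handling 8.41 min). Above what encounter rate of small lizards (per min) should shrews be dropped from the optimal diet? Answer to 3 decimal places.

0.190 per min

The zero-one rule: include shrews iff E₂/h₂ > λE₁/(1+λh₁). Equality gives the switch point.
λE₁h₂ = E₂ + λE₂h₁ ⇒ λ = E₂/(E₁h₂ − E₂h₁) = 174/(1901 − 983.1) = 0.1896 per min.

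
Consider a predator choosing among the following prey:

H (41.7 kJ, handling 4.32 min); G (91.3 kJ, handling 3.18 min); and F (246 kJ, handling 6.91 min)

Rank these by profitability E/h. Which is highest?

F

Profitability E/h (kJ/min): H = 41.7/4.32 = 9.65, G = 91.3/3.18 = 28.7, F = 246/6.91 = 35.6.
Ranked: F > G > H.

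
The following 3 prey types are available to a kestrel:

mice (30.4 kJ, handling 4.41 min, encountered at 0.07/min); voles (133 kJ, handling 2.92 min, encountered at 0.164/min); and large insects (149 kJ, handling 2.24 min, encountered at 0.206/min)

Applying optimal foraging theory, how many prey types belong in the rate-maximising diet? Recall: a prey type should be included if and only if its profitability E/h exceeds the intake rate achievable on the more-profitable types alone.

2

E/h in descending order: large insects 66.5, voles 45.5, mice 6.89 kJ/min. The optimal diet is the largest prefix of this list for which every included type satisfies E_i/h_i > R on the types above it.
Rate on top 1: 21. voles: 45.5 > 21 → include.
Rate on top 2: 27.06. mice: 6.89 < 27.06 → exclude; stop.
Optimal diet: large insects, voles — 2 of 3 types.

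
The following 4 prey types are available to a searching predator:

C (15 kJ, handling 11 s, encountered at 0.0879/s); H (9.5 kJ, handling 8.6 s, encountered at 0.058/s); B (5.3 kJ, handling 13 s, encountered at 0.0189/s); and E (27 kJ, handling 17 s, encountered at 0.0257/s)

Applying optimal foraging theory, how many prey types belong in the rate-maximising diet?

Rank by E/h (kJ/s): E 1.59, C 1.36, H 1.1, B 0.408. Include each in turn until the next type's E/h falls below the running intake rate.
Rate on top 1: 0.4829. C: 1.36 > 0.4829 → include.
Rate on top 2: 0.8372. H: 1.1 > 0.8372 → include.
Rate on top 3: 0.8831. B: 0.408 < 0.8831 → exclude; stop.
Optimal diet: E, C, H — 3 of 4 types.

3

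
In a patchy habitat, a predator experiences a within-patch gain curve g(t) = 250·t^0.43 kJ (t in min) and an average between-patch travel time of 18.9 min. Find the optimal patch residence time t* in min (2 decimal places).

By the marginal value theorem, leave when the instantaneous gain rate g'(t) equals the habitat-wide average g(t)/(T + t).
g'(t) = 0.43·250·t^-0.57. Setting 0.43·250·t^-0.57 = 250·t^0.43/(18.9+t) gives 0.43(18.9+t) = t, so 0.57·t = 0.43×18.9.
t* = 0.43×18.9/0.57 = 14.26 min.

14.26 min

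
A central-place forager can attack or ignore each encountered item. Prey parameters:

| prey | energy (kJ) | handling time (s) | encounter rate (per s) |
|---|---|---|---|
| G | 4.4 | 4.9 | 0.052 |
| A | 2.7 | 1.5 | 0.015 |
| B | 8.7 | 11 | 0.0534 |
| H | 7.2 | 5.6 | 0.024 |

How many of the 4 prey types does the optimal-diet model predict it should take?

Rank by E/h (kJ/s): A 1.8, H 1.29, G 0.898, B 0.791. Include each in turn until the next type's E/h falls below the running intake rate.
Rate on top 1: 0.03961. H: 1.29 > 0.03961 → include.
Rate on top 2: 0.1844. G: 0.898 > 0.1844 → include.
Rate on top 3: 0.3132. B: 0.791 > 0.3132 → include.
Optimal diet: A, H, G, B — 4 of 4 types.

4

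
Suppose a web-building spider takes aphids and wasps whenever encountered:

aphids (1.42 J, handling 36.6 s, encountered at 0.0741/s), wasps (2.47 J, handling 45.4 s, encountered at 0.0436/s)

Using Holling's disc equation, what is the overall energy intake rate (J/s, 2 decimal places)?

0.04 J/s

R = (0.0741×1.42 + 0.0436×2.47) / (1 + 0.0741×36.6 + 0.0436×45.4) = 0.2129/5.691 = 0.03741 J/s.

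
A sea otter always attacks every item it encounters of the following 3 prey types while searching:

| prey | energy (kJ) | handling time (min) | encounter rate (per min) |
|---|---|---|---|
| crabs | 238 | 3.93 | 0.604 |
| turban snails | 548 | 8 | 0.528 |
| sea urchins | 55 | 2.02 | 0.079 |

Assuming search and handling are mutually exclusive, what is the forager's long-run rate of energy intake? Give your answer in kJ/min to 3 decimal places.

56.391 kJ/min

R = Σλ_iE_i / (1 + Σλ_ih_i)
Numerator: 0.604×238 + 0.528×548 + 0.079×55 = 437.4
Denominator: 1 + 0.604×3.93 + 0.528×8 + 0.079×2.02 = 7.757
R = 437.4/7.757 = 56.39 kJ/min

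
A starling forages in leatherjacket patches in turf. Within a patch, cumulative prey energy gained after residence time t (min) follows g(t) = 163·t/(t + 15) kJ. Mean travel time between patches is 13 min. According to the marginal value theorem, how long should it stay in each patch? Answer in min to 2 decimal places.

Optimal t* satisfies g'(t*) = g(t*)/(T + t*).
g'(t) = 163·15/(t + 15)². Setting 163·15/(t+15)² = 163t/[(t+15)(13+t)] gives 15(13+t) = t(t+15), so t² = 15×13 = 195.
t* = √195 = 13.96 min.

13.96 min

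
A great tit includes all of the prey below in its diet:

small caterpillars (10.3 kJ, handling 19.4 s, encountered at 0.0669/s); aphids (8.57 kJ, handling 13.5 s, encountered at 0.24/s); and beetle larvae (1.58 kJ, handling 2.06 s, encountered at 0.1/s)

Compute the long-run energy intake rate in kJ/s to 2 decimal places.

0.51 kJ/s

Energy encountered per unit search time: 0.0669×10.3 + 0.24×8.57 + 0.1×1.58 = 2.904 kJ/s.
Handling time per unit search time: 0.0669×19.4 + 0.24×13.5 + 0.1×2.06 = 4.744.
Rate = 2.904/(1 + 4.744) = 0.5056 kJ/s.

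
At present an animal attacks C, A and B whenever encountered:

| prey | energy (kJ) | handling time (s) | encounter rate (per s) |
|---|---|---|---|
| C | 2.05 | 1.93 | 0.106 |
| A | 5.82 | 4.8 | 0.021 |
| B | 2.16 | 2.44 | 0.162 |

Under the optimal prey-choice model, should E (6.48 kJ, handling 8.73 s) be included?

On C, A and B alone, R = ΣλE/(1+Σλh) = 0.6894/1.701 = 0.4054 kJ/s.
Profitability of E: 6.48/8.73 = 0.7423 kJ/s.
0.7423 > 0.4054, so adding E raises the average — include it.

Yes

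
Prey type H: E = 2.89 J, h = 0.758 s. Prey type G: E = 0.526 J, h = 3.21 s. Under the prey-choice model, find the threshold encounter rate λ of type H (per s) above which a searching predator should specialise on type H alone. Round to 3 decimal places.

The zero-one rule: include type G iff E₂/h₂ > λE₁/(1+λh₁). Equality gives the switch point.
λE₁h₂ = E₂ + λE₂h₁ ⇒ λ = E₂/(E₁h₂ − E₂h₁) = 0.526/(9.277 − 0.3987) = 0.05925 per s.

0.059 per s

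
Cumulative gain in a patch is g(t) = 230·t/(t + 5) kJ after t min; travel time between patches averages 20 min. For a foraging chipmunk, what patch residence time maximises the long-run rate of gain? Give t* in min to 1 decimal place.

10.0 min

Maximise g(t)/(T+t): set derivative to zero → g'(t)(T+t) = g(t).
g'(t) = 230·5/(t + 5)². Setting 230·5/(t+5)² = 230t/[(t+5)(20+t)] gives 5(20+t) = t(t+5), so t² = 5×20 = 100.
t* = √100 = 10 min.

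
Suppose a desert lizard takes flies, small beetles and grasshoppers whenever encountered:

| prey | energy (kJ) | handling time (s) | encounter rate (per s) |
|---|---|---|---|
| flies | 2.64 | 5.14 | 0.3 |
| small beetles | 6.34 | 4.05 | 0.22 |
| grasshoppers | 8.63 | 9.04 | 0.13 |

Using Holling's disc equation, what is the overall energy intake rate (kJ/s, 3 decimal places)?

0.718 kJ/s

Energy encountered per unit search time: 0.3×2.64 + 0.22×6.34 + 0.13×8.63 = 3.309 kJ/s.
Handling time per unit search time: 0.3×5.14 + 0.22×4.05 + 0.13×9.04 = 3.608.
Rate = 3.309/(1 + 3.608) = 0.718 kJ/s.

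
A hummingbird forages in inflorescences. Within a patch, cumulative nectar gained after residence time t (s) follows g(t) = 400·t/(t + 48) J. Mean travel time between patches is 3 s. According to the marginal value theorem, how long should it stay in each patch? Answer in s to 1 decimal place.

12.0 s

Optimal t* satisfies g'(t*) = g(t*)/(T + t*).
g'(t) = 400·48/(t + 48)². Setting 400·48/(t+48)² = 400t/[(t+48)(3+t)] gives 48(3+t) = t(t+48), so t² = 48×3 = 144.
t* = √144 = 12 s.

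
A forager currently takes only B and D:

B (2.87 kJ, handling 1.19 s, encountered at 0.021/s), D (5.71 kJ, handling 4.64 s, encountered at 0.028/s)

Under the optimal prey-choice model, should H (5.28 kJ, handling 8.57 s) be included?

Intake rate on the current diet: R = (0.021×2.87 + 0.028×5.71) / (1 + 0.021×1.19 + 0.028×4.64) = 0.2202/1.155 = 0.1906 kJ/s.
H: E/h = 5.28/8.57 = 0.6161 kJ/s.
Since 0.6161 > R, including H increases the long-run rate.

Yes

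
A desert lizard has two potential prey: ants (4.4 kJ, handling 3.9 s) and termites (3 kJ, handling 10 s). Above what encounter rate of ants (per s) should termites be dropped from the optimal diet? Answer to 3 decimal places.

At the threshold, the rate on ants alone equals the profitability of termites: λ·4.4/(1 + λ·3.9) = 3/10 = 0.3.
Rearranging, λ(4.4 − 0.3×3.9) = 0.3, so λ = 0.3/3.23 = 0.09288 per s.

0.093 per s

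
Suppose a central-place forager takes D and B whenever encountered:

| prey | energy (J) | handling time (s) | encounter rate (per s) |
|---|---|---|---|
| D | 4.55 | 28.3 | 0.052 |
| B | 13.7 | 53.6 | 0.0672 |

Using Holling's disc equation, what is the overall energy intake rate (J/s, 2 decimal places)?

0.19 J/s

Energy encountered per unit search time: 0.052×4.55 + 0.0672×13.7 = 1.157 J/s.
Handling time per unit search time: 0.052×28.3 + 0.0672×53.6 = 5.074.
Rate = 1.157/(1 + 5.074) = 0.1905 J/s.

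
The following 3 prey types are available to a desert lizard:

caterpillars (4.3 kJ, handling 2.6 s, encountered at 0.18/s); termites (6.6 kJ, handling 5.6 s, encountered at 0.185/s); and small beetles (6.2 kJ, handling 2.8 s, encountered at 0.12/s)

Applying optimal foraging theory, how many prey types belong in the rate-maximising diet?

3

E/h in descending order: small beetles 2.21, caterpillars 1.65, termites 1.18 kJ/s. The optimal diet is the largest prefix of this list for which every included type satisfies E_i/h_i > R on the types above it.
Rate on top 1: 0.5569. caterpillars: 1.65 > 0.5569 → include.
Rate on top 2: 0.8415. termites: 1.18 > 0.8415 → include.
Optimal diet: small beetles, caterpillars, termites — 3 of 3 types.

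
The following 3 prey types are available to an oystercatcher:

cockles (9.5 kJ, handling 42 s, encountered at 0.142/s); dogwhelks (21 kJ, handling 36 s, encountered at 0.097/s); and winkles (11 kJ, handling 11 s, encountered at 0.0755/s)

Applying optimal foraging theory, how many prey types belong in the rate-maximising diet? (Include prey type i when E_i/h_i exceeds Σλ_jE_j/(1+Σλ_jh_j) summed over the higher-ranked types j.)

2

Rank by E/h (kJ/s): winkles 1, dogwhelks 0.583, cockles 0.226. Include each in turn until the next type's E/h falls below the running intake rate.
Rate on top 1: 0.4537. dogwhelks: 0.583 > 0.4537 → include.
Rate on top 2: 0.5388. cockles: 0.226 < 0.5388 → exclude; stop.
Optimal diet: winkles, dogwhelks — 2 of 3 types.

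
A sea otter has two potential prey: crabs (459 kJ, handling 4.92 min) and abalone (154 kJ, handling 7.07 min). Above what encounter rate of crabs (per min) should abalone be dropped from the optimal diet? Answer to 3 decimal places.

0.062 per min

At the threshold, the rate on crabs alone equals the profitability of abalone: λ·459/(1 + λ·4.92) = 154/7.07 = 21.78.
Rearranging, λ(459 − 21.78×4.92) = 21.78, so λ = 21.78/351.8 = 0.06191 per min.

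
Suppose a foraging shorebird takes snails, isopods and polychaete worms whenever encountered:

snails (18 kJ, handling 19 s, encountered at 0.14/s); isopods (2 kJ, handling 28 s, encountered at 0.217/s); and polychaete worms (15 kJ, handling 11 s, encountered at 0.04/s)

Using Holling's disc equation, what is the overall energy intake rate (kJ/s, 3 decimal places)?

R = Σλ_iE_i / (1 + Σλ_ih_i)
Numerator: 0.14×18 + 0.217×2 + 0.04×15 = 3.554
Denominator: 1 + 0.14×19 + 0.217×28 + 0.04×11 = 10.18
R = 3.554/10.18 = 0.3493 kJ/s

0.349 kJ/s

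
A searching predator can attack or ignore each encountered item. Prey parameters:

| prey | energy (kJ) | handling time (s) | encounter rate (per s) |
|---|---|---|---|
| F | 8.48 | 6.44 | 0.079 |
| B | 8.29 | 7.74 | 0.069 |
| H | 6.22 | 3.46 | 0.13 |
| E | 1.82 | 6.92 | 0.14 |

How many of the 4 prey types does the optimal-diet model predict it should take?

Profitabilities (E/h, kJ/s): H 1.8, F 1.32, B 1.07, E 0.263. Add prey in this order while the next type's profitability exceeds the intake rate on those already taken.
Rate on top 1: 0.5577. F: 1.32 > 0.5577 → include.
Rate on top 2: 0.7549. B: 1.07 > 0.7549 → include.
Rate on top 3: 0.8226. E: 0.263 < 0.8226 → exclude; stop.
Optimal diet: H, F, B — 3 of 4 types.

3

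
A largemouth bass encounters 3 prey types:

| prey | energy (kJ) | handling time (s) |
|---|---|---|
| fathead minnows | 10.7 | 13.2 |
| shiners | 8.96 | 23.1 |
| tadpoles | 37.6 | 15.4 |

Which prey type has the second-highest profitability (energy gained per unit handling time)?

fathead minnows

In descending order of E/h:
tadpoles: 37.6/15.4 = 2.44 kJ/s
fathead minnows: 10.7/13.2 = 0.811 kJ/s
shiners: 8.96/23.1 = 0.388 kJ/s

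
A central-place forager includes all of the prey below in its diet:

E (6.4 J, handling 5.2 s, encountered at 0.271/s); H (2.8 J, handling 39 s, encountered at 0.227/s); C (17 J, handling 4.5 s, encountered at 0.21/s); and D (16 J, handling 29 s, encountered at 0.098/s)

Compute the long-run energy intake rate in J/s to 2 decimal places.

Energy encountered per unit search time: 0.271×6.4 + 0.227×2.8 + 0.21×17 + 0.098×16 = 7.508 J/s.
Handling time per unit search time: 0.271×5.2 + 0.227×39 + 0.21×4.5 + 0.098×29 = 14.05.
Rate = 7.508/(1 + 14.05) = 0.4989 J/s.

0.50 J/s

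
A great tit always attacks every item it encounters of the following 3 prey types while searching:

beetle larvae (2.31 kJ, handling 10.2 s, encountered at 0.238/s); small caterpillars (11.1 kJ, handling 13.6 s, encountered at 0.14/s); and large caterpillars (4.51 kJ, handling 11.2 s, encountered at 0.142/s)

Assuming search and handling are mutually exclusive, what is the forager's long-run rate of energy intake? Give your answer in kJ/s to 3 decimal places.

0.396 kJ/s

R = Σλ_iE_i / (1 + Σλ_ih_i)
Numerator: 0.238×2.31 + 0.14×11.1 + 0.142×4.51 = 2.744
Denominator: 1 + 0.238×10.2 + 0.14×13.6 + 0.142×11.2 = 6.922
R = 2.744/6.922 = 0.3964 kJ/s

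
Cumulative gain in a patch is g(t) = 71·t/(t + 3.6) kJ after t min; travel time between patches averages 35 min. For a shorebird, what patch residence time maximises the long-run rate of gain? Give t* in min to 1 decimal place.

Maximise g(t)/(T+t): set derivative to zero → g'(t)(T+t) = g(t).
g'(t) = 71·3.6/(t + 3.6)². Setting 71·3.6/(t+3.6)² = 71t/[(t+3.6)(35+t)] gives 3.6(35+t) = t(t+3.6), so t² = 3.6×35 = 126.
t* = √126 = 11.22 min.

11.2 min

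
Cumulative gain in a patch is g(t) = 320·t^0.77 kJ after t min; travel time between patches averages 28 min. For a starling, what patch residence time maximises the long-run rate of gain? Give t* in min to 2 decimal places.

93.74 min

By the marginal value theorem, leave when the instantaneous gain rate g'(t) equals the habitat-wide average g(t)/(T + t).
g'(t) = 0.77·320·t^-0.23. Setting 0.77·320·t^-0.23 = 320·t^0.77/(28+t) gives 0.77(28+t) = t, so 0.23·t = 0.77×28.
t* = 0.77×28/0.23 = 93.74 min.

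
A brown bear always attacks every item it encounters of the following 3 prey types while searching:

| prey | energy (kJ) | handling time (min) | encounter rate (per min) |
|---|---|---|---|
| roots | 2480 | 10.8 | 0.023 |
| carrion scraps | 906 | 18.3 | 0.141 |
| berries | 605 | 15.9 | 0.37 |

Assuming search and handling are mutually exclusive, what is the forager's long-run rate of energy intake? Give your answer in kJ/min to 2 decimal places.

R = (0.023×2480 + 0.141×906 + 0.37×605) / (1 + 0.023×10.8 + 0.141×18.3 + 0.37×15.9) = 408.6/9.712 = 42.08 kJ/min.

42.08 kJ/min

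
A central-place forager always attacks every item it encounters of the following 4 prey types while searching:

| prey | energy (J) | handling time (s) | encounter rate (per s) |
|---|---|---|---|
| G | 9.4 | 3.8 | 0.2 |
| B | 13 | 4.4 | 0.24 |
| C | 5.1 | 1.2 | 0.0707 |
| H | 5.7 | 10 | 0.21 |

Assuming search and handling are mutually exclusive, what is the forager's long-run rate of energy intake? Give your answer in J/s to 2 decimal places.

1.31 J/s

Energy encountered per unit search time: 0.2×9.4 + 0.24×13 + 0.0707×5.1 + 0.21×5.7 = 6.558 J/s.
Handling time per unit search time: 0.2×3.8 + 0.24×4.4 + 0.0707×1.2 + 0.21×10 = 4.001.
Rate = 6.558/(1 + 4.001) = 1.311 J/s.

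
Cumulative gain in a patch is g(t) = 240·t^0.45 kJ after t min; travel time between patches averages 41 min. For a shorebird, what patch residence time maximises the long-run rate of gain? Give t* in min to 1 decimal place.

33.5 min

By the marginal value theorem, leave when the instantaneous gain rate g'(t) equals the habitat-wide average g(t)/(T + t).
g'(t) = 0.45·240·t^-0.55. Setting 0.45·240·t^-0.55 = 240·t^0.45/(41+t) gives 0.45(41+t) = t, so 0.55·t = 0.45×41.
t* = 0.45×41/0.55 = 33.55 min.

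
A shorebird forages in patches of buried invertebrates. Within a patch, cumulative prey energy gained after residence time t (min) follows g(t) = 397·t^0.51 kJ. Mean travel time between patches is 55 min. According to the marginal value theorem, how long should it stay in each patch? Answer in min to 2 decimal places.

Optimal t* satisfies g'(t*) = g(t*)/(T + t*).
g'(t) = 0.51·397·t^-0.49. Setting 0.51·397·t^-0.49 = 397·t^0.51/(55+t) gives 0.51(55+t) = t, so 0.49·t = 0.51×55.
t* = 0.51×55/0.49 = 57.24 min.

57.24 min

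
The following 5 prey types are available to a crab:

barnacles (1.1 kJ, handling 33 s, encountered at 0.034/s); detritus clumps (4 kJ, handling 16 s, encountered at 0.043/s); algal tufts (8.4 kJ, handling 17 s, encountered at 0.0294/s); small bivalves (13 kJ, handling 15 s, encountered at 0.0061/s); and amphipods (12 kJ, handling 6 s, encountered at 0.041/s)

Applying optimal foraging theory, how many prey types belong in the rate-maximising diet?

Rank by E/h (kJ/s): amphipods 2, small bivalves 0.867, algal tufts 0.494, detritus clumps 0.25, barnacles 0.0333. Include each in turn until the next type's E/h falls below the running intake rate.
Rate on top 1: 0.3949. small bivalves: 0.867 > 0.3949 → include.
Rate on top 2: 0.4271. algal tufts: 0.494 > 0.4271 → include.
Rate on top 3: 0.4454. detritus clumps: 0.25 < 0.4454 → exclude; stop.
Optimal diet: amphipods, small bivalves, algal tufts — 3 of 5 types.

3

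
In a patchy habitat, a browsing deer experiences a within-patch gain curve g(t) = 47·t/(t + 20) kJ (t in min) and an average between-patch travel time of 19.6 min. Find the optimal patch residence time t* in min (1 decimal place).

19.8 min

Maximise g(t)/(T+t): set derivative to zero → g'(t)(T+t) = g(t).
g'(t) = 47·20/(t + 20)². Setting 47·20/(t+20)² = 47t/[(t+20)(19.6+t)] gives 20(19.6+t) = t(t+20), so t² = 20×19.6 = 392.
t* = √392 = 19.8 min.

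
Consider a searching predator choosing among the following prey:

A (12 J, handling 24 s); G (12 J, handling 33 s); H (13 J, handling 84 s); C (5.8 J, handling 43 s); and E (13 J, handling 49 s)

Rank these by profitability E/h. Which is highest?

In descending order of E/h:
A: 12/24 = 0.5 J/s
G: 12/33 = 0.364 J/s
E: 13/49 = 0.265 J/s
H: 13/84 = 0.155 J/s
C: 5.8/43 = 0.135 J/s

A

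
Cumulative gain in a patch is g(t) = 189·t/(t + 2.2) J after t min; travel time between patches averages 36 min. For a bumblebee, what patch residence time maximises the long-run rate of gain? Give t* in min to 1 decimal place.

Optimal t* satisfies g'(t*) = g(t*)/(T + t*).
g'(t) = 189·2.2/(t + 2.2)². Setting 189·2.2/(t+2.2)² = 189t/[(t+2.2)(36+t)] gives 2.2(36+t) = t(t+2.2), so t² = 2.2×36 = 79.2.
t* = √79.2 = 8.899 min.

8.9 min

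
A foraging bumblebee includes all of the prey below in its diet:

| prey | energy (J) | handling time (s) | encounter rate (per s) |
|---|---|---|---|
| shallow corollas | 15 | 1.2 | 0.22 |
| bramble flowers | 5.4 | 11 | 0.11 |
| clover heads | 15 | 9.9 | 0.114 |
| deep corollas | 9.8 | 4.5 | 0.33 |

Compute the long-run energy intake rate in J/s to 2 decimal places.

1.74 J/s

R = (0.22×15 + 0.11×5.4 + 0.114×15 + 0.33×9.8) / (1 + 0.22×1.2 + 0.11×11 + 0.114×9.9 + 0.33×4.5) = 8.838/5.088 = 1.737 J/s.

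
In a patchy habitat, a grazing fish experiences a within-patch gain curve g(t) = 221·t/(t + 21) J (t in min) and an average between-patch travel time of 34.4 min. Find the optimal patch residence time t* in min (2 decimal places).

26.88 min

Maximise g(t)/(T+t): set derivative to zero → g'(t)(T+t) = g(t).
g'(t) = 221·21/(t + 21)². Setting 221·21/(t+21)² = 221t/[(t+21)(34.4+t)] gives 21(34.4+t) = t(t+21), so t² = 21×34.4 = 722.4.
t* = √722.4 = 26.88 min.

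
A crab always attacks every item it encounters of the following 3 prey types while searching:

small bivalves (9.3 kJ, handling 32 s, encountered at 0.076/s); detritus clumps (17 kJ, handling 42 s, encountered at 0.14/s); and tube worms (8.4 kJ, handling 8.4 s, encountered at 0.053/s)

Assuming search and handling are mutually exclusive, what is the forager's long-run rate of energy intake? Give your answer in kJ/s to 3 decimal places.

0.362 kJ/s

R = (0.076×9.3 + 0.14×17 + 0.053×8.4) / (1 + 0.076×32 + 0.14×42 + 0.053×8.4) = 3.532/9.757 = 0.362 kJ/s.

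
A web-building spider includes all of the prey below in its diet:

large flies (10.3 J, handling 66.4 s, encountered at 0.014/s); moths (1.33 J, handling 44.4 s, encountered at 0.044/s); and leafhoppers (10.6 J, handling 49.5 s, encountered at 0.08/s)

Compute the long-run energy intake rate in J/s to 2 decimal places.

R = Σλ_iE_i / (1 + Σλ_ih_i)
Numerator: 0.014×10.3 + 0.044×1.33 + 0.08×10.6 = 1.051
Denominator: 1 + 0.014×66.4 + 0.044×44.4 + 0.08×49.5 = 7.843
R = 1.051/7.843 = 0.134 J/s

0.13 J/s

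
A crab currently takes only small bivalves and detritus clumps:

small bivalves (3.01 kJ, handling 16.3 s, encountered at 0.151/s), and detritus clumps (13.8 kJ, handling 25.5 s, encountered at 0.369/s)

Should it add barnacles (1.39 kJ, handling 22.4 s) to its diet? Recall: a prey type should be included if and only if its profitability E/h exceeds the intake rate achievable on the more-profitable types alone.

No

Current rate: (0.151×3.01 + 0.369×13.8)/(1 + 0.151×16.3 + 0.369×25.5) = 0.431 kJ/s.
barnacles: E/h = 1.39/22.4 = 0.06205 kJ/s.
Since 0.06205 < R, time spent handling barnacles is better spent searching.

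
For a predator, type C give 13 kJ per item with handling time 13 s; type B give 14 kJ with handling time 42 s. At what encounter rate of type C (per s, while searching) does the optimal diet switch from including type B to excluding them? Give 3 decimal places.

At the threshold, the rate on type C alone equals the profitability of type B: λ·13/(1 + λ·13) = 14/42 = 0.3333.
Rearranging, λ(13 − 0.3333×13) = 0.3333, so λ = 0.3333/8.667 = 0.03846 per s.

0.038 per s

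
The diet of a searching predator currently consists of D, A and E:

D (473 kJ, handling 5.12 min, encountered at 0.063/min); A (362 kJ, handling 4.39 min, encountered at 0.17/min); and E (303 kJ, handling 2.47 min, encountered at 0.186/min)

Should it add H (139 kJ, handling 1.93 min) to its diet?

On D, A and E alone, R = ΣλE/(1+Σλh) = 147.7/2.528 = 58.42 kJ/min.
H: E/h = 139/1.93 = 72.02 kJ/min.
72.02 > 58.42, so adding H raises the average — include it.

Yes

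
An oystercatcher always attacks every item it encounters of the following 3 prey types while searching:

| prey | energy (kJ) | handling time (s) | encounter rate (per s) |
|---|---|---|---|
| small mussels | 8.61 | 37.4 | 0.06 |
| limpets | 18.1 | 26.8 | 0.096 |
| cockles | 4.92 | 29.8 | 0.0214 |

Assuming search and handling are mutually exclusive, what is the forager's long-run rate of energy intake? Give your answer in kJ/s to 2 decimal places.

R = Σλ_iE_i / (1 + Σλ_ih_i)
Numerator: 0.06×8.61 + 0.096×18.1 + 0.0214×4.92 = 2.359
Denominator: 1 + 0.06×37.4 + 0.096×26.8 + 0.0214×29.8 = 6.455
R = 2.359/6.455 = 0.3656 kJ/s

0.37 kJ/s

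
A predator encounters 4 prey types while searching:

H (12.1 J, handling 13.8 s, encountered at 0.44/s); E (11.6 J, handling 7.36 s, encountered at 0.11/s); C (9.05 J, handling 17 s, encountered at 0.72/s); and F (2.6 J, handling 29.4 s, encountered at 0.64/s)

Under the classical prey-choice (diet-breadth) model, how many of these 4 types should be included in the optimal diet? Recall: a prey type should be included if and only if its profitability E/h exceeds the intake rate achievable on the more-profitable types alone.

Profitabilities (E/h, J/s): E 1.58, H 0.877, C 0.532, F 0.0884. Add prey in this order while the next type's profitability exceeds the intake rate on those already taken.
Rate on top 1: 0.7051. H: 0.877 > 0.7051 → include.
Rate on top 2: 0.8374. C: 0.532 < 0.8374 → exclude; stop.
Optimal diet: E, H — 2 of 4 types.

2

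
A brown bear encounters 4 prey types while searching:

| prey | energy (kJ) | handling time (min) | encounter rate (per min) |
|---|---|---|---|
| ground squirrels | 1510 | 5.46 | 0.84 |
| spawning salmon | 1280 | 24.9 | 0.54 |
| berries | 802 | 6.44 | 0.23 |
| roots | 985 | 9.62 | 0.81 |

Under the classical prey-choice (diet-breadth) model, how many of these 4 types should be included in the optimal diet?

Rank by E/h (kJ/min): ground squirrels 277, berries 125, roots 102, spawning salmon 51.4. Include each in turn until the next type's E/h falls below the running intake rate.
Rate on top 1: 227.1. berries: 125 < 227.1 → exclude; stop.
Optimal diet: ground squirrels — 1 of 4 types.

1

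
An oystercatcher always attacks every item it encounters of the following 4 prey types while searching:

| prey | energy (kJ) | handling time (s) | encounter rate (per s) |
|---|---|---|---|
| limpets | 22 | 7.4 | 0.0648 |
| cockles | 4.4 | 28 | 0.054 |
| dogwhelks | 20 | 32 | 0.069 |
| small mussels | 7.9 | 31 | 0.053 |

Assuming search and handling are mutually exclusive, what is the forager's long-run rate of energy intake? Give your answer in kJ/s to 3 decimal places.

R = Σλ_iE_i / (1 + Σλ_ih_i)
Numerator: 0.0648×22 + 0.054×4.4 + 0.069×20 + 0.053×7.9 = 3.462
Denominator: 1 + 0.0648×7.4 + 0.054×28 + 0.069×32 + 0.053×31 = 6.843
R = 3.462/6.843 = 0.5059 kJ/s

0.506 kJ/s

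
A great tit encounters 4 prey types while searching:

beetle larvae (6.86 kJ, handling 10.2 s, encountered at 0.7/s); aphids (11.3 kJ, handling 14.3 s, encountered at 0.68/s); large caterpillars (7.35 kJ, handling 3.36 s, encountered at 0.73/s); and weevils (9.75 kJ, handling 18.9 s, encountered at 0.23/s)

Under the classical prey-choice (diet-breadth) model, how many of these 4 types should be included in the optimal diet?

Profitabilities (E/h, kJ/s): large caterpillars 2.19, aphids 0.79, beetle larvae 0.673, weevils 0.516. Add prey in this order while the next type's profitability exceeds the intake rate on those already taken.
Rate on top 1: 1.554. aphids: 0.79 < 1.554 → exclude; stop.
Optimal diet: large caterpillars — 1 of 4 types.

1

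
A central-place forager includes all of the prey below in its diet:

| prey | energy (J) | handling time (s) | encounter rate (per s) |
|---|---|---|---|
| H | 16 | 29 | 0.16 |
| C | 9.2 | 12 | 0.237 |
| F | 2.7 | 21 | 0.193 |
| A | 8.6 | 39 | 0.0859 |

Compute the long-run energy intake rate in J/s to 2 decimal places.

0.38 J/s

Energy encountered per unit search time: 0.16×16 + 0.237×9.2 + 0.193×2.7 + 0.0859×8.6 = 6 J/s.
Handling time per unit search time: 0.16×29 + 0.237×12 + 0.193×21 + 0.0859×39 = 14.89.
Rate = 6/(1 + 14.89) = 0.3777 J/s.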